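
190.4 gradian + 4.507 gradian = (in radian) 3.062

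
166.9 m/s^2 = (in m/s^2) 166.9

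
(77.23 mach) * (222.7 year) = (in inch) 7.271e+15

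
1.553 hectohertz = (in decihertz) 1553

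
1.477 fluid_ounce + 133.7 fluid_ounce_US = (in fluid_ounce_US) 135.2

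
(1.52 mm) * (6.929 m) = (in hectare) 1.053e-06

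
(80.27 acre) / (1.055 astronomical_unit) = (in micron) 2.058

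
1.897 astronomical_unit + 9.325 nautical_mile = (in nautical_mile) 1.532e+08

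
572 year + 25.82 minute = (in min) 3.006e+08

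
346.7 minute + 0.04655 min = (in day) 0.2408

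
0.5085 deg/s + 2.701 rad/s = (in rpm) 25.88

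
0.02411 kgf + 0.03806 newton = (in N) 0.2745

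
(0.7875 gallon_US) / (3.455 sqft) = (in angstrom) 9.287e+07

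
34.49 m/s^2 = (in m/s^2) 34.49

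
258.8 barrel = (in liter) 4.115e+04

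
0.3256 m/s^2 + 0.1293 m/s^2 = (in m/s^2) 0.4549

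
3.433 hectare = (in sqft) 3.695e+05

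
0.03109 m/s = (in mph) 0.06955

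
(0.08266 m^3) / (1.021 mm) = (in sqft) 871.4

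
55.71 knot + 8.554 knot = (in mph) 73.95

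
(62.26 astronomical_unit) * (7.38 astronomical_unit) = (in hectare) 1.028e+21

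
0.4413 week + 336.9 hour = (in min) 2.466e+04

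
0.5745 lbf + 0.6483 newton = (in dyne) 3.204e+05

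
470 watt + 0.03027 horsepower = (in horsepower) 0.6606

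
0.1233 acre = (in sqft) 5371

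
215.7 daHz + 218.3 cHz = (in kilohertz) 2.159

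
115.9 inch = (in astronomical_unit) 1.968e-11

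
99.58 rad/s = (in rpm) 950.9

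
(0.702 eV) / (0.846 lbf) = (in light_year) 3.159e-36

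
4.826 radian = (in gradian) 307.2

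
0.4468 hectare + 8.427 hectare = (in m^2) 8.874e+04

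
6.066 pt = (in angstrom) 2.14e+07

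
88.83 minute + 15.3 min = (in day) 0.07231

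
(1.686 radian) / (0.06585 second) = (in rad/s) 25.6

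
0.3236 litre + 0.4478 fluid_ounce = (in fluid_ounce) 11.39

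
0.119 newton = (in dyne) 1.19e+04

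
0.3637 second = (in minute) 0.006062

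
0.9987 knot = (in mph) 1.149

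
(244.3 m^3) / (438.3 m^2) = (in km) 0.0005574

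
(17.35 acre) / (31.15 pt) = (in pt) 1.811e+10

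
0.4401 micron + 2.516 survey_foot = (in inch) 30.19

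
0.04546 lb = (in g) 20.62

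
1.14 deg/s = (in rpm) 0.19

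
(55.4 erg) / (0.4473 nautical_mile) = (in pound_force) 1.503e-09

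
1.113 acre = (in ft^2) 4.848e+04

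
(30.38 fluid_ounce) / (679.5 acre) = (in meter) 3.267e-10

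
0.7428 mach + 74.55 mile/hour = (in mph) 640.3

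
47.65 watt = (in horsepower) 0.0639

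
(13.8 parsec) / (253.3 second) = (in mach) 4.937e+12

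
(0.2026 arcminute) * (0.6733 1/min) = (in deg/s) 3.789e-05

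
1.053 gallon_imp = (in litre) 4.787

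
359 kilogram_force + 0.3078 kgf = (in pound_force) 792.1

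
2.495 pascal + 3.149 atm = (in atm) 3.149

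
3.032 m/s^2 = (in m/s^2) 3.032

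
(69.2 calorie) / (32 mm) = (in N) 9048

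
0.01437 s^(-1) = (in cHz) 1.437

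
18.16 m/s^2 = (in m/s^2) 18.16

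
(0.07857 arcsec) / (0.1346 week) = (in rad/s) 4.679e-12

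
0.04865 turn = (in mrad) 305.7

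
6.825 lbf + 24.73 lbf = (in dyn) 1.404e+07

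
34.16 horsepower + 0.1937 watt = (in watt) 2.547e+04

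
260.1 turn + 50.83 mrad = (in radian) 1634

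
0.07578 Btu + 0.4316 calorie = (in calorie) 19.54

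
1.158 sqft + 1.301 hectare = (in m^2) 1.301e+04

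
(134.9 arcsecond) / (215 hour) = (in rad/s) 8.45e-10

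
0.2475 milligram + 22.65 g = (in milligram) 2.265e+04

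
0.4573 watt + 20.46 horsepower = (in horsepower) 20.46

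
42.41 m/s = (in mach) 0.1246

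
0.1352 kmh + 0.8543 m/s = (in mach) 0.002619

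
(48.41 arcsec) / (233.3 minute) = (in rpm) 1.601e-07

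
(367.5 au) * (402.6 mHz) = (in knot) 4.302e+13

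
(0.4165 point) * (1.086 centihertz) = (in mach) 4.686e-09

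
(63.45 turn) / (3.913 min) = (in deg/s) 97.29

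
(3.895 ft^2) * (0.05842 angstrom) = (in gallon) 5.585e-10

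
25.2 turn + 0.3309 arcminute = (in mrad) 1.583e+05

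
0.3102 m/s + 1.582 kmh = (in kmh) 2.699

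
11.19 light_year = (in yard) 1.158e+17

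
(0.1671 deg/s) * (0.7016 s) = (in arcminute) 7.034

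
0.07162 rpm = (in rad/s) 0.0075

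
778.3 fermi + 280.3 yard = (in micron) 2.563e+08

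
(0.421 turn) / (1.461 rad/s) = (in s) 1.811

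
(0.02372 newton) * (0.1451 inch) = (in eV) 5.456e+14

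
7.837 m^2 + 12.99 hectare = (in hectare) 12.99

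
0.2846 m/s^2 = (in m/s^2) 0.2846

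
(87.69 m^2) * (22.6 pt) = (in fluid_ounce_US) 2.364e+04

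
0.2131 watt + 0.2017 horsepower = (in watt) 150.6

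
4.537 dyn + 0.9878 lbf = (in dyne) 4.394e+05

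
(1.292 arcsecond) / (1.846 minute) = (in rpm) 5.4e-07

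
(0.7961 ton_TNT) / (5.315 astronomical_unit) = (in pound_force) 0.0009418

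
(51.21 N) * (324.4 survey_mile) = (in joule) 2.674e+07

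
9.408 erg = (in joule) 9.408e-07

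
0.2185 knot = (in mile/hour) 0.2514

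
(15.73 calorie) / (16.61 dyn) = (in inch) 1.56e+07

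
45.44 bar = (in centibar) 4544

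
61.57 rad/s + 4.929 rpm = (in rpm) 592.9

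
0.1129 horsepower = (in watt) 84.19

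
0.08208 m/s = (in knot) 0.1596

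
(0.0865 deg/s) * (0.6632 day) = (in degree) 4956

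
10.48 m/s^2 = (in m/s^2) 10.48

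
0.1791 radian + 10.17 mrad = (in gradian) 12.05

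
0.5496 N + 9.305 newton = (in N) 9.855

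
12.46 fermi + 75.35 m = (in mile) 0.04682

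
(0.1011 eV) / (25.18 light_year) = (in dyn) 6.8e-33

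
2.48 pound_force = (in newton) 11.03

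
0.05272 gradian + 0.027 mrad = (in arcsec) 176.4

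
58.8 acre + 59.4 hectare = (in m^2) 8.32e+05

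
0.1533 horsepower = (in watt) 114.3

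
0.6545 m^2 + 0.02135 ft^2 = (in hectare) 6.565e-05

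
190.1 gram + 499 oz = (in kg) 14.34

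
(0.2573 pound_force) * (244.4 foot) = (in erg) 8.526e+08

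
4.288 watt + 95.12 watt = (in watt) 99.41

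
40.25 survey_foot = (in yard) 13.42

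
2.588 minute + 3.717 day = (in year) 0.01019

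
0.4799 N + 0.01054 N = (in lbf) 0.1103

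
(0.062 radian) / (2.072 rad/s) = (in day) 3.463e-07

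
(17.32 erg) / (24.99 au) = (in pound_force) 1.042e-19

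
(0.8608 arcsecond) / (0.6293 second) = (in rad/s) 6.632e-06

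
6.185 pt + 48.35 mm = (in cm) 5.053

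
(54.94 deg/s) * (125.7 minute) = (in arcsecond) 1.492e+09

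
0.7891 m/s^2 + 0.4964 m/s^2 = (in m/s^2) 1.286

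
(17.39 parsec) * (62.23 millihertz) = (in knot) 6.491e+16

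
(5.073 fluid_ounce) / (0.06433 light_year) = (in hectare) 2.465e-23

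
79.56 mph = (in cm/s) 3557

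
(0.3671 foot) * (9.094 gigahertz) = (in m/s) 1.018e+09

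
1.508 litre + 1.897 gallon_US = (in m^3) 0.008689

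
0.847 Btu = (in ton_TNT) 2.136e-07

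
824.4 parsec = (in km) 2.544e+16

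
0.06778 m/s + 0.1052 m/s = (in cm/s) 17.3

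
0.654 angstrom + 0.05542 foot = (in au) 1.129e-13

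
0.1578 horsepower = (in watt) 117.7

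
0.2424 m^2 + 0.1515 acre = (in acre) 0.1516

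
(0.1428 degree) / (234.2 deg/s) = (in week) 1.008e-09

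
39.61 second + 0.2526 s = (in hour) 0.01107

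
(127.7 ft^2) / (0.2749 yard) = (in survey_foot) 154.8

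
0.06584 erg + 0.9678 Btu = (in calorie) 244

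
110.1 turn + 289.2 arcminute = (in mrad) 6.919e+05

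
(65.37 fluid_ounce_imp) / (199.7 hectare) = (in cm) 9.301e-08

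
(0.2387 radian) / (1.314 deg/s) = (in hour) 0.002891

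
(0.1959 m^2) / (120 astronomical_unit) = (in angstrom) 0.0001091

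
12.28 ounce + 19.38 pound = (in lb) 20.15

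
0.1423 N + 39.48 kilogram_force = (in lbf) 87.07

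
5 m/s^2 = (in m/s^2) 5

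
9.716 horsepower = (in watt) 7245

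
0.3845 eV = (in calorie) 1.472e-20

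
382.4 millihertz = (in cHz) 38.24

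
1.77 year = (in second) 5.582e+07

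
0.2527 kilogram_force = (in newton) 2.478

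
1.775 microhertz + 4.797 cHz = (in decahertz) 0.004797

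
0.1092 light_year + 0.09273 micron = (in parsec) 0.03348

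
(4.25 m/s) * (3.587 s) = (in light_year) 1.611e-15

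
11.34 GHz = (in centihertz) 1.134e+12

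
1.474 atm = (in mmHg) 1120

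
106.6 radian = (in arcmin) 3.665e+05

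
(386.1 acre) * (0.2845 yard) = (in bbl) 2.557e+06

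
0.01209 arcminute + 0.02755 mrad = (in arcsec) 6.408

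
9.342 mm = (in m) 0.009342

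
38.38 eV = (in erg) 6.149e-11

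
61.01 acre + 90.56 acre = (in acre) 151.6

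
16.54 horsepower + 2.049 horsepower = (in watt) 1.386e+04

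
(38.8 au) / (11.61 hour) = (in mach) 4.079e+05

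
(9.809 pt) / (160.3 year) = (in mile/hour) 1.531e-12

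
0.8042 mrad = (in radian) 0.0008042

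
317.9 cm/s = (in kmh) 11.44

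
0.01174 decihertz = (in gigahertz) 1.174e-12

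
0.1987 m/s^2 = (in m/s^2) 0.1987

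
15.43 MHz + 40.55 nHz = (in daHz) 1.543e+06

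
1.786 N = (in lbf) 0.4015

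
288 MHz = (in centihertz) 2.88e+10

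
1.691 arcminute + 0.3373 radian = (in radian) 0.3378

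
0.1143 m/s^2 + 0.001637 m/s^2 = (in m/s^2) 0.1159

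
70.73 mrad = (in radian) 0.07073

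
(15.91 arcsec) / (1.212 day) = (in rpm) 7.034e-09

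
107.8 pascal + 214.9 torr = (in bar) 0.2876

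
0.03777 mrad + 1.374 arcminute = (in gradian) 0.02785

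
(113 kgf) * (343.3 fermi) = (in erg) 0.003804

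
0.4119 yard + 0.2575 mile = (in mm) 4.148e+05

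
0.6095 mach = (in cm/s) 2.075e+04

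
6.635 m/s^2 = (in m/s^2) 6.635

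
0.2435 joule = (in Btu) 0.0002308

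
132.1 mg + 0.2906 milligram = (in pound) 0.0002919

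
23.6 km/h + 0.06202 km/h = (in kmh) 23.66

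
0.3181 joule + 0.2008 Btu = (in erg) 2.122e+09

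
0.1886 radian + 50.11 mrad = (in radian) 0.2387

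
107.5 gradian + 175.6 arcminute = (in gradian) 110.8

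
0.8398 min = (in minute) 0.8398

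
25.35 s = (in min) 0.4225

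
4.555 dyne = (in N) 4.555e-05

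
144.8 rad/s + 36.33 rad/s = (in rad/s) 181.1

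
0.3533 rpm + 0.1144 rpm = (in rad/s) 0.04898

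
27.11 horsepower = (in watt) 2.022e+04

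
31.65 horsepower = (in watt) 2.36e+04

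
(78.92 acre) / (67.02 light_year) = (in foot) 1.653e-12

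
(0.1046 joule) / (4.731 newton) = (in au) 1.478e-13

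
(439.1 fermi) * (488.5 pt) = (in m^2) 7.567e-14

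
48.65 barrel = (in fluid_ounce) 2.615e+05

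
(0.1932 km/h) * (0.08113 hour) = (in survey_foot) 51.42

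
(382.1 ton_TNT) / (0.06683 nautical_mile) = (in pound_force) 2.904e+09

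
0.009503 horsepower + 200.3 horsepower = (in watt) 1.494e+05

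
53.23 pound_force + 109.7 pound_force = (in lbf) 162.9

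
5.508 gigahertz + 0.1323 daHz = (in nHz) 5.508e+18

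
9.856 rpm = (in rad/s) 1.032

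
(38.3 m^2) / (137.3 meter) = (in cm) 27.9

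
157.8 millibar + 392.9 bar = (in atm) 387.9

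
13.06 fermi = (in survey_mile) 8.115e-18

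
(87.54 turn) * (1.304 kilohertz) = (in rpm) 6.849e+06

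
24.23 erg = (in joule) 2.423e-06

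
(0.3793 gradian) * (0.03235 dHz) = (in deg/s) 0.001104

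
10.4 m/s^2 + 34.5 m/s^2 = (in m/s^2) 44.9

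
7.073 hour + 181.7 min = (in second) 3.636e+04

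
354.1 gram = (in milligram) 3.541e+05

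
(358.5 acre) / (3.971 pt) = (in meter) 1.036e+09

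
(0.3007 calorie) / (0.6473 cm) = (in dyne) 1.944e+07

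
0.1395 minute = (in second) 8.37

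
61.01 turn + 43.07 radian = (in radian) 426.4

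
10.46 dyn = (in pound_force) 2.352e-05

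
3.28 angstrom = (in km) 3.28e-13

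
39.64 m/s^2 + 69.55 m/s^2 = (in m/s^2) 109.2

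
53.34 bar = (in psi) 773.6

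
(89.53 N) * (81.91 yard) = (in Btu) 6.356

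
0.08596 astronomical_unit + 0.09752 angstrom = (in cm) 1.286e+12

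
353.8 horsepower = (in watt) 2.638e+05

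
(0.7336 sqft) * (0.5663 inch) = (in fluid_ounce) 33.15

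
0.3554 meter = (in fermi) 3.554e+14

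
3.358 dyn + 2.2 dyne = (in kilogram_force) 5.668e-06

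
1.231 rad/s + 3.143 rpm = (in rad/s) 1.56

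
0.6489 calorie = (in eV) 1.695e+19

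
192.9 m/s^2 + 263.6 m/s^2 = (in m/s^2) 456.5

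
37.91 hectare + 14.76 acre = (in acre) 108.4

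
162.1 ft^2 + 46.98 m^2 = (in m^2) 62.04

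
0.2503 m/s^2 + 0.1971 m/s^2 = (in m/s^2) 0.4474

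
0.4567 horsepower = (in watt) 340.6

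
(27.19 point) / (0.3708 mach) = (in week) 1.256e-10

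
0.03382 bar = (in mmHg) 25.37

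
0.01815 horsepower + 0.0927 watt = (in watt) 13.63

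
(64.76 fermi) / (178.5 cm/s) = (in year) 1.15e-21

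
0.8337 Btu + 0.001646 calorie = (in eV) 5.49e+21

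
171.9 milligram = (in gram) 0.1719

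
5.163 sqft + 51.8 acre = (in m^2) 2.096e+05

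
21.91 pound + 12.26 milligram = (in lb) 21.91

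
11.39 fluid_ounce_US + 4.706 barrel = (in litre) 748.5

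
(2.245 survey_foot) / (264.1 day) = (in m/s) 2.999e-08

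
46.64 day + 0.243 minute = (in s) 4.03e+06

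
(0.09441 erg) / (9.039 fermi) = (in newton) 1.044e+06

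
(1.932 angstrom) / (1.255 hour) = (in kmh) 1.539e-13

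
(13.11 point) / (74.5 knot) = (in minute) 2.011e-06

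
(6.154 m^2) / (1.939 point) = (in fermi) 8.997e+18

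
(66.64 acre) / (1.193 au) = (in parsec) 4.897e-23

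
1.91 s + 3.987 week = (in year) 0.07646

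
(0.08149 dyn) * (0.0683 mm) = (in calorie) 1.33e-11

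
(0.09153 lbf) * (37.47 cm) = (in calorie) 0.03646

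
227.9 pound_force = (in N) 1014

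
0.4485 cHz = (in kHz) 4.485e-06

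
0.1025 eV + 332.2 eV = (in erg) 5.324e-10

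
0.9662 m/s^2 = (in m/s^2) 0.9662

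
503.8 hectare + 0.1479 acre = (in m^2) 5.039e+06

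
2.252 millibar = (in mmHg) 1.689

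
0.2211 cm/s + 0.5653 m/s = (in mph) 1.269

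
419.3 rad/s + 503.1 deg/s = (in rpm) 4088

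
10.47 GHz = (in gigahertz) 10.47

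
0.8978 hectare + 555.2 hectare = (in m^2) 5.561e+06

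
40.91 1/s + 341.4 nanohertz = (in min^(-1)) 2455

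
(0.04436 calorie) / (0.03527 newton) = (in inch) 207.2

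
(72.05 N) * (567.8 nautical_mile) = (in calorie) 1.811e+07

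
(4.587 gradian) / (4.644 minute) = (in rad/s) 0.0002586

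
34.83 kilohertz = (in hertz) 3.483e+04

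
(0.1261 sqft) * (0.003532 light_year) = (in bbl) 2.462e+12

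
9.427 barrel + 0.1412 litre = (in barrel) 9.428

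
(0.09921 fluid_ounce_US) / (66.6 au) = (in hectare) 2.945e-23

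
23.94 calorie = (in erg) 1.002e+09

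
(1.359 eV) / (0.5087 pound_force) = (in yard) 1.052e-19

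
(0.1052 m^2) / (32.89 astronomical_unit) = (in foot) 7.015e-14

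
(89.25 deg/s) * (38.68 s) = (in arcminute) 2.071e+05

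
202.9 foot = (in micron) 6.184e+07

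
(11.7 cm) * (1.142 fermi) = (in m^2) 1.336e-16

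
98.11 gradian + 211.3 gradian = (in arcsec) 1.002e+06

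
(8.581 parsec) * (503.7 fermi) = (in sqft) 1.436e+06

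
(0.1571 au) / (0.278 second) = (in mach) 2.483e+08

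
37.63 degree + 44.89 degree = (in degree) 82.52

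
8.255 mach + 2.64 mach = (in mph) 8298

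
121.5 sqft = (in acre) 0.002789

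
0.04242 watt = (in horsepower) 5.689e-05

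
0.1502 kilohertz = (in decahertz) 15.02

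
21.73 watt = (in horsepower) 0.02914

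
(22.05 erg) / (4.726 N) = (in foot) 1.531e-06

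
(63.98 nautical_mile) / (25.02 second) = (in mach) 13.91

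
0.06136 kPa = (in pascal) 61.36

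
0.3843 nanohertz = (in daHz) 3.843e-11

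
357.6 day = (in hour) 8582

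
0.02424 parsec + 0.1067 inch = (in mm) 7.48e+17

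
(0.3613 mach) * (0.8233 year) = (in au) 0.02135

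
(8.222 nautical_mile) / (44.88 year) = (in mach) 3.16e-08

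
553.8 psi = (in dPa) 3.818e+07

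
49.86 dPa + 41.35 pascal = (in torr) 0.3475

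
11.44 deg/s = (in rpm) 1.907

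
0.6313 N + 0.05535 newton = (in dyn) 6.866e+04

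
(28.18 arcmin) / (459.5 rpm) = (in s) 0.0001704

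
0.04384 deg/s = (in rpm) 0.007307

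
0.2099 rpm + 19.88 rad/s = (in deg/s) 1140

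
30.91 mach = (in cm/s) 1.052e+06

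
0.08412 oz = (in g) 2.385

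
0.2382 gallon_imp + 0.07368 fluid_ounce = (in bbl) 0.006825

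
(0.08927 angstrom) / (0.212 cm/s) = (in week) 6.962e-15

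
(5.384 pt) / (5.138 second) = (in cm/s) 0.03697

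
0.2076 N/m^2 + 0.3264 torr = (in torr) 0.328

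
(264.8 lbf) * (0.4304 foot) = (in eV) 9.645e+20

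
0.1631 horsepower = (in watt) 121.6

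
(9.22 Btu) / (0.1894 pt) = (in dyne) 1.456e+13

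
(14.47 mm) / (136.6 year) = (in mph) 7.514e-12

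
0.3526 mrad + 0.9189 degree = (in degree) 0.9391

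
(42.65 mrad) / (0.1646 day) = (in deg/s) 0.0001718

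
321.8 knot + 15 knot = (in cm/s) 1.733e+04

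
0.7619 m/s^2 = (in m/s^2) 0.7619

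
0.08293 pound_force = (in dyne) 3.689e+04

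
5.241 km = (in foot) 1.719e+04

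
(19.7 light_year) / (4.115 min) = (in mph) 1.689e+15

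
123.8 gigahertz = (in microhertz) 1.238e+17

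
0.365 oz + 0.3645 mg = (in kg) 0.01035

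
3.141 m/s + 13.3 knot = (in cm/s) 998.3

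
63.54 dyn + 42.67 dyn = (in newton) 0.001062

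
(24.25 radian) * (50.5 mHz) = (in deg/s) 70.17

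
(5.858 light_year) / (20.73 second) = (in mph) 5.98e+15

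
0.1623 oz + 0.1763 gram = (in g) 4.777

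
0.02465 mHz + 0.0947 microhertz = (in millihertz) 0.02474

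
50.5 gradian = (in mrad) 793.3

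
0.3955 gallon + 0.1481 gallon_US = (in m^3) 0.002058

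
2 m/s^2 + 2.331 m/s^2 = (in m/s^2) 4.331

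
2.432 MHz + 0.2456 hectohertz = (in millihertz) 2.432e+09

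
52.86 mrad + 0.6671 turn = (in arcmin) 1.459e+04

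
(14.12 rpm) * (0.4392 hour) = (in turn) 372.1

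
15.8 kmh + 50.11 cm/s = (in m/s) 4.89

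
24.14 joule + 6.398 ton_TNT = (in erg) 2.677e+17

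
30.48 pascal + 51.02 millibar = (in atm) 0.05065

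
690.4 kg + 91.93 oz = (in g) 6.93e+05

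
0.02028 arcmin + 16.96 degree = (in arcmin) 1018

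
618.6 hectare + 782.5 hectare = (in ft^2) 1.508e+08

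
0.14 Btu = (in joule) 147.7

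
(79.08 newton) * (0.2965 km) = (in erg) 2.345e+11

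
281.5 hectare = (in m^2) 2.815e+06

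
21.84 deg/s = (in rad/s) 0.3812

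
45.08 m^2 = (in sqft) 485.2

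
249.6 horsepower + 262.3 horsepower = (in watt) 3.817e+05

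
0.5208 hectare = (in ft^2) 5.606e+04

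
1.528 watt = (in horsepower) 0.002049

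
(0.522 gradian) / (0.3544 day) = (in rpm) 2.557e-06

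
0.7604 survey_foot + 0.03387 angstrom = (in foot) 0.7604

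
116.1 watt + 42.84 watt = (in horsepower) 0.2131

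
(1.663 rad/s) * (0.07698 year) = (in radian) 4.037e+06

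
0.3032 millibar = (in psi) 0.004398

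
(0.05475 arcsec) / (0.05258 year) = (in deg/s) 9.172e-12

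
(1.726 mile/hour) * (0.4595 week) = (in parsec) 6.949e-12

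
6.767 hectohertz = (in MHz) 0.0006767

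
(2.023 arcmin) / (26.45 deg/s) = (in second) 0.001275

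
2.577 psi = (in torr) 133.3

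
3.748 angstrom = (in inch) 1.476e-08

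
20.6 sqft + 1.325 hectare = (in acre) 3.275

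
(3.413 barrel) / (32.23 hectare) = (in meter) 1.684e-06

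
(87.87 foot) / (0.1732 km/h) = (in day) 0.006443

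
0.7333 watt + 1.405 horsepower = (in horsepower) 1.406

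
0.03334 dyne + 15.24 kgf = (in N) 149.5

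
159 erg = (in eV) 9.924e+13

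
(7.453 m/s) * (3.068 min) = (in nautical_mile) 0.7408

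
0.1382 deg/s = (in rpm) 0.02303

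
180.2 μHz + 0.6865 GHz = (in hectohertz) 6.865e+06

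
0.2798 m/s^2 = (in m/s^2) 0.2798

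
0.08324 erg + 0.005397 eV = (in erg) 0.08324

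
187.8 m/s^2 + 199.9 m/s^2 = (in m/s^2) 387.7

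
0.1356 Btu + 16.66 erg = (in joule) 143.1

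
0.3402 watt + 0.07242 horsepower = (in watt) 54.34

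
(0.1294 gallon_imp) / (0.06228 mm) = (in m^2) 9.445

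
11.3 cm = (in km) 0.000113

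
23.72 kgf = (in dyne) 2.326e+07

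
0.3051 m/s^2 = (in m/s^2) 0.3051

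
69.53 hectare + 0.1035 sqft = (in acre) 171.8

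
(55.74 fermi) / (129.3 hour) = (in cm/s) 1.197e-17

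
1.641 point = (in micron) 578.9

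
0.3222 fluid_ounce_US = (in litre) 0.009529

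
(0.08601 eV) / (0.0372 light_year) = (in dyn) 3.916e-30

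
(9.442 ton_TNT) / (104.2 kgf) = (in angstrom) 3.866e+17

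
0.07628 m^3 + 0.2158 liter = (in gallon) 20.21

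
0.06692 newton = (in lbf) 0.01504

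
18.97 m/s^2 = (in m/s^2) 18.97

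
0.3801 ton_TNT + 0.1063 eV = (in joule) 1.59e+09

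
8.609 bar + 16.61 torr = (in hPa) 8631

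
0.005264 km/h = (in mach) 4.294e-06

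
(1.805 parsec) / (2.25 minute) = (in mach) 1.212e+12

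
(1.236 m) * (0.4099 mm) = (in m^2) 0.0005066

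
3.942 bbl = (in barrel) 3.942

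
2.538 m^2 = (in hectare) 0.0002538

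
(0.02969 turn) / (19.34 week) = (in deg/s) 9.138e-07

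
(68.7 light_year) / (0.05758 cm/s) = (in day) 1.306e+16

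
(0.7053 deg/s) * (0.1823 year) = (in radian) 7.077e+04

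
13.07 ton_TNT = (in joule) 5.468e+10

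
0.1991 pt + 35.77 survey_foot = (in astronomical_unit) 7.288e-11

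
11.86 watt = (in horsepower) 0.0159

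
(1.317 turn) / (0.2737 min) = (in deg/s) 28.87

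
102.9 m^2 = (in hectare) 0.01029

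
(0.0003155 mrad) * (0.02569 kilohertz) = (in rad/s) 8.105e-06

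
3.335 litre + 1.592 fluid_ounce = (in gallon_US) 0.8935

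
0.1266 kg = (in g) 126.6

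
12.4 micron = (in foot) 4.068e-05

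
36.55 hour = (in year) 0.004172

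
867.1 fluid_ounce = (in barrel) 0.1613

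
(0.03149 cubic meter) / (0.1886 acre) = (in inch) 0.001624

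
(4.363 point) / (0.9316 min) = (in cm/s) 0.002754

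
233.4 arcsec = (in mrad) 1.132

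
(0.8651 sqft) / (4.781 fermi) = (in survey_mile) 1.045e+10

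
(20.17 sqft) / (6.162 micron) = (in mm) 3.041e+08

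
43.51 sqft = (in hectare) 0.0004042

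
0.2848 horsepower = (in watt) 212.4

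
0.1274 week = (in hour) 21.4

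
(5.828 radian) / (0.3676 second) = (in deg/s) 908.4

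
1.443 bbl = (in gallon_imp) 50.47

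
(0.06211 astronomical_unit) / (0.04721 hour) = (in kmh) 1.968e+08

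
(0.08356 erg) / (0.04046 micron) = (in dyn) 2.065e+04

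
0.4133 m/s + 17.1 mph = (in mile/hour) 18.02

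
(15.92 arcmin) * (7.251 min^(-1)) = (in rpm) 0.005344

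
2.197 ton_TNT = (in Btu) 8.713e+06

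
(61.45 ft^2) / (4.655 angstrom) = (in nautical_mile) 6.622e+06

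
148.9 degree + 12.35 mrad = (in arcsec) 5.386e+05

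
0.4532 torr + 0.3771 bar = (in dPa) 3.777e+05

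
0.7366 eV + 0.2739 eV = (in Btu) 1.535e-22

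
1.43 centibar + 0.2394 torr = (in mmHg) 10.97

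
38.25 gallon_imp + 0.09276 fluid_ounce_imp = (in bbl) 1.094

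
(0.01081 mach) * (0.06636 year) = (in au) 5.149e-05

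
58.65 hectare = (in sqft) 6.313e+06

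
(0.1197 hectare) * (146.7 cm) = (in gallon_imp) 3.863e+05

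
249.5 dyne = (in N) 0.002495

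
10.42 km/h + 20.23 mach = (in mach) 20.24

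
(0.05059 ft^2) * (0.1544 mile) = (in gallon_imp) 256.9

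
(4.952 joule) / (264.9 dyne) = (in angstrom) 1.869e+13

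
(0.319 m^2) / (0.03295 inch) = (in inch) 1.501e+04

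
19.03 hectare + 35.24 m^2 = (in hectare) 19.03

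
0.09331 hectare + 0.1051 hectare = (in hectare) 0.1984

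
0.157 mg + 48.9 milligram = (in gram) 0.04906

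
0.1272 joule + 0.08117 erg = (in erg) 1.272e+06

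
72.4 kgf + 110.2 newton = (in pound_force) 184.4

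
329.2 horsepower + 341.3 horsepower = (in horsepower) 670.5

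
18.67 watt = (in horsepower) 0.02504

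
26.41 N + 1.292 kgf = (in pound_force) 8.786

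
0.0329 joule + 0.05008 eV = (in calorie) 0.007863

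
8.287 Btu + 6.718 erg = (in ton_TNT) 2.09e-06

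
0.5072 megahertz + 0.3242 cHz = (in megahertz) 0.5072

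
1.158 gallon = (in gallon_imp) 0.9642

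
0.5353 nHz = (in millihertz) 5.353e-07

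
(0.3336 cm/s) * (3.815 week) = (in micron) 7.697e+09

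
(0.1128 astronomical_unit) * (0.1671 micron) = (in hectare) 0.282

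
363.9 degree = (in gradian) 404.3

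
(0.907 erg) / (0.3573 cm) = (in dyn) 2.538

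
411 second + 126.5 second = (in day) 0.006221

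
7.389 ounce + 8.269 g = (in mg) 2.177e+05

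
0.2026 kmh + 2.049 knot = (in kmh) 3.997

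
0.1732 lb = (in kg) 0.07856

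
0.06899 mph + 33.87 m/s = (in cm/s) 3390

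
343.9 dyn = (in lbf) 0.0007731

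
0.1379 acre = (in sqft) 6007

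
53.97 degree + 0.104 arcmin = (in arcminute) 3238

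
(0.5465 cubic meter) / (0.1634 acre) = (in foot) 0.002711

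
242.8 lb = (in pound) 242.8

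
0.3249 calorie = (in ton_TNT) 3.249e-10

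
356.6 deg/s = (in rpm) 59.43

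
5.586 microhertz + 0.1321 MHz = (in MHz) 0.1321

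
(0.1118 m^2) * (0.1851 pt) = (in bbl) 4.592e-05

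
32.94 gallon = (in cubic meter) 0.1247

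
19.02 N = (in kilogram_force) 1.94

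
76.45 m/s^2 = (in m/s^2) 76.45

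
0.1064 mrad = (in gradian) 0.006774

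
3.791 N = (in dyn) 3.791e+05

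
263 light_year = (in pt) 7.053e+21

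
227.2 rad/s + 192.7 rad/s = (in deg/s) 2.406e+04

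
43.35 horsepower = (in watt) 3.233e+04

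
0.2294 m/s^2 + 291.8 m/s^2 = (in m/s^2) 292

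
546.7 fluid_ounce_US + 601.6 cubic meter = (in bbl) 3784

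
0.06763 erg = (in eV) 4.221e+10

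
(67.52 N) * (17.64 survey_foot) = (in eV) 2.266e+21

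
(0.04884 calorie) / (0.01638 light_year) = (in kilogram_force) 1.345e-16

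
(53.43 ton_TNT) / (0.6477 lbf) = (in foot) 2.546e+11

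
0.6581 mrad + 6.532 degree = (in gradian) 7.3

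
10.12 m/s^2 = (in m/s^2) 10.12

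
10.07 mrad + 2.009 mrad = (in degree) 0.6921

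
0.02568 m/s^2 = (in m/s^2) 0.02568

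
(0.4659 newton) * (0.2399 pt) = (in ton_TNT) 9.424e-15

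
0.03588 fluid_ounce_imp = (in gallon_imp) 0.0002243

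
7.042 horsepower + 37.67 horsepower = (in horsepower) 44.71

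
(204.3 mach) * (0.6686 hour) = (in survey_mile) 1.04e+05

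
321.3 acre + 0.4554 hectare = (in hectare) 130.5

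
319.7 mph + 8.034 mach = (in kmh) 1.036e+04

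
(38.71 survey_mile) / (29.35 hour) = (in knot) 1.146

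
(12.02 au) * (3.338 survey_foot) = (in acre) 4.521e+08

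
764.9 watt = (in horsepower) 1.026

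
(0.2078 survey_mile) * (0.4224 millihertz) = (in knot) 0.2746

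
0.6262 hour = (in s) 2254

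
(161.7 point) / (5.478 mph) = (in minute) 0.0003882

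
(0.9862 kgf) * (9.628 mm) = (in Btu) 8.826e-05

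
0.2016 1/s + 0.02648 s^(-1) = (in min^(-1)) 13.68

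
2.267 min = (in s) 136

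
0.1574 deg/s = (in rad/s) 0.002747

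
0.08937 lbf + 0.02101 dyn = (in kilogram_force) 0.04054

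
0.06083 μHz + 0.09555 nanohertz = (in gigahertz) 6.093e-17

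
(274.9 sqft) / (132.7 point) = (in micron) 5.455e+08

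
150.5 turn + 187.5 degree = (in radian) 948.9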